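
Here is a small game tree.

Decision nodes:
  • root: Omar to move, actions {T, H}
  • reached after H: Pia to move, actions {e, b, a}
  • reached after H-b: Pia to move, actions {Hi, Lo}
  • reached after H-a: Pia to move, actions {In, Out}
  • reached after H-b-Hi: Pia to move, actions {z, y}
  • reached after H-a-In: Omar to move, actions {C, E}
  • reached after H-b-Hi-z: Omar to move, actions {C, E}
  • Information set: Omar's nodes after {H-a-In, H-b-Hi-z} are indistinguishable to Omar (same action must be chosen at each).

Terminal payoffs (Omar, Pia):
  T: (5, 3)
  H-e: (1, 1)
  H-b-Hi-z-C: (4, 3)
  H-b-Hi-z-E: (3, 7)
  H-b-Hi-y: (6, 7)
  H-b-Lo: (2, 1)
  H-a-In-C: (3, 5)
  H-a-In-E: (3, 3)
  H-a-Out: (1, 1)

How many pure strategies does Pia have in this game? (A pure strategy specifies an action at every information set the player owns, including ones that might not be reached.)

24

Pia owns the node after H with actions {e, b, a} — three choices.
Pia owns the node after H-b with actions {Hi, Lo} — two choices.
Pia owns the node after H-a with actions {In, Out} — two choices.
Pia owns the node after H-b-Hi with actions {z, y} — two choices.
A pure strategy fixes one action at each information set independently, so the count is the product 3 × 2 × 2 × 2 = 24.
(For reference, Omar has 4 pure strategies, giving a 24×4 normal-form matrix.)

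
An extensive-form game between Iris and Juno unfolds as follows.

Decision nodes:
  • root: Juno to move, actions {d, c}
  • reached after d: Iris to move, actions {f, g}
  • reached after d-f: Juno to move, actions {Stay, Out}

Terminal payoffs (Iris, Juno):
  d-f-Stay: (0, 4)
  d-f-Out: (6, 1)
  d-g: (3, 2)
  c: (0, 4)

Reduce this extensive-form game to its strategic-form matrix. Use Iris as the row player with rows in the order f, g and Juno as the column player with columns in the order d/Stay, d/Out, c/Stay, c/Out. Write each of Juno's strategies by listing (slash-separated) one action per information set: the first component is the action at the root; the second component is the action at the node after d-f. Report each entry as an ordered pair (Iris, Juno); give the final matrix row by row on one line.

Row f: d/Stay→(0,4), d/Out→(6,1), c/Stay→(0,4), c/Out→(0,4)
Row g: d/Stay→(3,2), d/Out→(3,2), c/Stay→(0,4), c/Out→(0,4)

f: (0,4) (6,1) (0,4) (0,4) | g: (3,2) (3,2) (0,4) (0,4)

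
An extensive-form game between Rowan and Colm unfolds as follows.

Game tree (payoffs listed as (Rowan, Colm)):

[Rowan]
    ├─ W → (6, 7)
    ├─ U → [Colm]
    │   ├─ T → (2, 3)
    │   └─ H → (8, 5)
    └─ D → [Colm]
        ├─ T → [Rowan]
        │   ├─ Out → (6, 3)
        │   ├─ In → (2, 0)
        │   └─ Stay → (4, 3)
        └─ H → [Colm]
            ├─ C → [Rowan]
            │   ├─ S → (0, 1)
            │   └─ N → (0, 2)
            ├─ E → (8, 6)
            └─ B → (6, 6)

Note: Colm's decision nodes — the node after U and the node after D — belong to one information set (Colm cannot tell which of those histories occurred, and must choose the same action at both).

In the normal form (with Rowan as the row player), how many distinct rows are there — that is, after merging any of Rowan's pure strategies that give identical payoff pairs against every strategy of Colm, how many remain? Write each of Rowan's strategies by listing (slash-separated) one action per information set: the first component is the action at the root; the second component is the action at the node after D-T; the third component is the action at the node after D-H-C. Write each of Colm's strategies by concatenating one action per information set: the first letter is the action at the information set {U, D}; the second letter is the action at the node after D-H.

8

Rowan has 18 pure strategies: W/Out/S, W/Out/N, W/In/S, W/In/N, W/Stay/S, W/Stay/N, U/Out/S, U/Out/N, U/In/S, U/In/N, U/Stay/S, U/Stay/N, D/Out/S, D/Out/N, D/In/S, D/In/N, D/Stay/S, D/Stay/N. Columns: TC, TE, TB, HC, HE, HB.
{W/Out/S, W/Out/N, W/In/S, W/In/N, W/Stay/S, W/Stay/N} → row (6,7) (6,7) (6,7) (6,7) (6,7) (6,7)
{U/Out/S, U/Out/N, U/In/S, U/In/N, U/Stay/S, U/Stay/N} → row (2,3) (2,3) (2,3) (8,5) (8,5) (8,5)
{D/Out/S} → row (6,3) (6,3) (6,3) (0,1) (8,6) (6,6)
{D/Out/N} → row (6,3) (6,3) (6,3) (0,2) (8,6) (6,6)
{D/In/S} → row (2,0) (2,0) (2,0) (0,1) (8,6) (6,6)
{D/In/N} → row (2,0) (2,0) (2,0) (0,2) (8,6) (6,6)
{D/Stay/S} → row (4,3) (4,3) (4,3) (0,1) (8,6) (6,6)
{D/Stay/N} → row (4,3) (4,3) (4,3) (0,2) (8,6) (6,6)
That's 8 distinct rows out of 18 strategies.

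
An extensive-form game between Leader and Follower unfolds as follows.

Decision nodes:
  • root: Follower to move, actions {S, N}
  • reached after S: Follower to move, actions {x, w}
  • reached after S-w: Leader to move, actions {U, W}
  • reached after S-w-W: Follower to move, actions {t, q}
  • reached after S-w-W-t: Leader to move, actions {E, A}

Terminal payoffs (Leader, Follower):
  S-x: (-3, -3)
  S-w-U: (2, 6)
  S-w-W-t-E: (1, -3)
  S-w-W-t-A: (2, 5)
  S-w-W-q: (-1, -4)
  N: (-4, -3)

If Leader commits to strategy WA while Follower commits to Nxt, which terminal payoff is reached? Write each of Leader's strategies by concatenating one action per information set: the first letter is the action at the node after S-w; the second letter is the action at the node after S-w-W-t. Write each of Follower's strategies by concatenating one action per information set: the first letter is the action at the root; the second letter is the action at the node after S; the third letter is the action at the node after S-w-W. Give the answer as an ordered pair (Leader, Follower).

Trace the play path from the root:
  Follower plays N
→ terminal payoff (-4, -3).
(Leader's choice at the node after S-w is never reached on this path, so it doesn't affect the outcome.)

(-4, -3)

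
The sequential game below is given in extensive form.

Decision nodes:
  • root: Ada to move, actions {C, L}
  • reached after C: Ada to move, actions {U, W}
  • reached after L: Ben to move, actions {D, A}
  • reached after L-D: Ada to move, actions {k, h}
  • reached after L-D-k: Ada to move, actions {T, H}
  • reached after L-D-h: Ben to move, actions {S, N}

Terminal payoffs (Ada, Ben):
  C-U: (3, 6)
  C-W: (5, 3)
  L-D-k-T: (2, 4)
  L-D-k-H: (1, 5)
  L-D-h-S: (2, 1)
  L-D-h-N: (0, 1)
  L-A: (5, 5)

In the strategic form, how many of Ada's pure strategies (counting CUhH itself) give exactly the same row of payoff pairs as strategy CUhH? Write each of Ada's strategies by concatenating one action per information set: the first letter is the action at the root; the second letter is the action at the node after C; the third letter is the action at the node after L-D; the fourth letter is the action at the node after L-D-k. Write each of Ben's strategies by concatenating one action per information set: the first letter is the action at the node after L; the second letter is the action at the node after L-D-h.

4

Row for CUhH (columns DS, DN, AS, AN): (3,6) (3,6) (3,6) (3,6).
Under CUhH, Ada's choice at the node after L-D and at the node after L-D-k can never be reached regardless of what Ben does, so varying those choices leaves every outcome unchanged.
Holding the reachable choices fixed and varying the unreachable ones freely already gives 2 × 2 = 4 equivalent strategies.
No other strategy reproduces this row, so those 4 are the full class: CUkT, CUkH, CUhT, CUhH.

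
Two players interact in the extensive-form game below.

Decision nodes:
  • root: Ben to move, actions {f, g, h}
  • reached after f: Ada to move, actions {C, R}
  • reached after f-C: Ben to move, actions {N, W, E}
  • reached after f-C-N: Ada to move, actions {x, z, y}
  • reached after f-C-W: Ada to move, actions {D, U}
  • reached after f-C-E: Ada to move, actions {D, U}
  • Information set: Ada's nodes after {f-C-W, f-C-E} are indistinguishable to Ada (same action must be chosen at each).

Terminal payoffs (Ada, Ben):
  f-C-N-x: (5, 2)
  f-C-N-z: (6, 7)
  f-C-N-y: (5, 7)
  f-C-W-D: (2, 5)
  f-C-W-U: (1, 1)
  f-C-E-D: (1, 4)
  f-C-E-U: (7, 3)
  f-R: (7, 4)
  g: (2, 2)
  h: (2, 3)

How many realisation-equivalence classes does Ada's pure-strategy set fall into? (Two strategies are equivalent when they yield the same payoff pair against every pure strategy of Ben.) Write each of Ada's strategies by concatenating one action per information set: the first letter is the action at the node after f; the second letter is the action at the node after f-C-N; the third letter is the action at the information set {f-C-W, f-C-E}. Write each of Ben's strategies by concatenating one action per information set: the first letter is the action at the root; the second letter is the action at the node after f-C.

7

Ada has 12 pure strategies: CxD, CxU, CzD, CzU, CyD, CyU, RxD, RxU, RzD, RzU, RyD, RyU. Columns: fN, fW, fE, gN, gW, gE, hN, hW, hE.
{CxD} → row (5,2) (2,5) (1,4) (2,2) (2,2) (2,2) (2,3) (2,3) (2,3)
{CxU} → row (5,2) (1,1) (7,3) (2,2) (2,2) (2,2) (2,3) (2,3) (2,3)
{CzD} → row (6,7) (2,5) (1,4) (2,2) (2,2) (2,2) (2,3) (2,3) (2,3)
{CzU} → row (6,7) (1,1) (7,3) (2,2) (2,2) (2,2) (2,3) (2,3) (2,3)
{CyD} → row (5,7) (2,5) (1,4) (2,2) (2,2) (2,2) (2,3) (2,3) (2,3)
{CyU} → row (5,7) (1,1) (7,3) (2,2) (2,2) (2,2) (2,3) (2,3) (2,3)
{RxD, RxU, RzD, RzU, RyD, RyU} → row (7,4) (7,4) (7,4) (2,2) (2,2) (2,2) (2,3) (2,3) (2,3)
That's 7 distinct rows out of 12 strategies.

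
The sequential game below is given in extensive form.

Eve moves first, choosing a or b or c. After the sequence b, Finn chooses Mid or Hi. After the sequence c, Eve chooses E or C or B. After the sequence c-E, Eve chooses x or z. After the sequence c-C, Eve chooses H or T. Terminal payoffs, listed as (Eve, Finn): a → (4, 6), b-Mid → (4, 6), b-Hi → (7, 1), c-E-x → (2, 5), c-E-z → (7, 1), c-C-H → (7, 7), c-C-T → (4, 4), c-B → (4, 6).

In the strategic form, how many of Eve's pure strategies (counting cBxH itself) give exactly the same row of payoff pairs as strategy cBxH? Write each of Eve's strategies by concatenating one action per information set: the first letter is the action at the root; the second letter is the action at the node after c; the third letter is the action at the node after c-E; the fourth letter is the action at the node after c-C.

16

Row for cBxH (columns Mid, Hi): (4,6) (4,6).
Under cBxH, Eve's choice at the node after c-E and at the node after c-C can never be reached regardless of what Finn does, so varying those choices leaves every outcome unchanged.
Holding the reachable choices fixed and varying the unreachable ones freely already gives 2 × 2 = 4 equivalent strategies.
Checking the remaining rows, aExH, aExT, aEzH, aEzT, aCxH, aCxT, aCzH, aCzT, aBxH, aBxT, aBzH, aBzT also happen to give the same payoffs in every column, bringing the total to 16: aExH, aExT, aEzH, aEzT, aCxH, aCxT, aCzH, aCzT, aBxH, aBxT, aBzH, aBzT, cBxH, cBxT, cBzH, cBzT.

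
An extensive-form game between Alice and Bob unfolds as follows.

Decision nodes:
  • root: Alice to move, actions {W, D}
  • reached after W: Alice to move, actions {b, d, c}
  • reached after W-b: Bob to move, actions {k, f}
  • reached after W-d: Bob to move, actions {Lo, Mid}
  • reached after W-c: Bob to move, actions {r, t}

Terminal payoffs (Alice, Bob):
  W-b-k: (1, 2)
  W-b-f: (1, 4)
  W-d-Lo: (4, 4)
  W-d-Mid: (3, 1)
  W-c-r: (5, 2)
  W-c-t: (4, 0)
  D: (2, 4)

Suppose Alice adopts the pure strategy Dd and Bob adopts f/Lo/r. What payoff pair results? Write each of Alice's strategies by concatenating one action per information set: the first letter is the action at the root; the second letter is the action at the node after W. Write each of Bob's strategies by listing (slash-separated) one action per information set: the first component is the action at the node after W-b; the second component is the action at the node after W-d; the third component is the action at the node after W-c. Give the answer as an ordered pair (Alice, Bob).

Trace the play path from the root:
  Alice plays D
→ terminal payoff (2, 4).
(Alice's choice at the node after W is never reached on this path, so it doesn't affect the outcome.)

(2, 4)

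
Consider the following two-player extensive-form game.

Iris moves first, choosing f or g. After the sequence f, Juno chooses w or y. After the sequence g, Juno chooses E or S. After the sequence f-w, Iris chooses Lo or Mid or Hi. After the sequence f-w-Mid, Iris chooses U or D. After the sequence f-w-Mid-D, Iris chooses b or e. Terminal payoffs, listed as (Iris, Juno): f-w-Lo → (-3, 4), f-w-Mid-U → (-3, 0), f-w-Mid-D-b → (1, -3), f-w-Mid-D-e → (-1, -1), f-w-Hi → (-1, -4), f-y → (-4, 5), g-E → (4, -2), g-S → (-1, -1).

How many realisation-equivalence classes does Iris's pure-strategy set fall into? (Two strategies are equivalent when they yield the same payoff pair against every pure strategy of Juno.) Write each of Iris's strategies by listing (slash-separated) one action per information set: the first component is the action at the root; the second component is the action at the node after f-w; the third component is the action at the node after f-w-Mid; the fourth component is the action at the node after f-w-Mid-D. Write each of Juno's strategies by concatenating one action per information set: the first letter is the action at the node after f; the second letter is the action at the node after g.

6

Iris has 24 pure strategies: f/Lo/U/b, f/Lo/U/e, f/Lo/D/b, f/Lo/D/e, f/Mid/U/b, f/Mid/U/e, f/Mid/D/b, f/Mid/D/e, f/Hi/U/b, f/Hi/U/e, f/Hi/D/b, f/Hi/D/e, g/Lo/U/b, g/Lo/U/e, g/Lo/D/b, g/Lo/D/e, g/Mid/U/b, g/Mid/U/e, g/Mid/D/b, g/Mid/D/e, g/Hi/U/b, g/Hi/U/e, g/Hi/D/b, g/Hi/D/e. Columns: wE, wS, yE, yS.
{f/Lo/U/b, f/Lo/U/e, f/Lo/D/b, f/Lo/D/e} → row (-3,4) (-3,4) (-4,5) (-4,5)
{f/Mid/U/b, f/Mid/U/e} → row (-3,0) (-3,0) (-4,5) (-4,5)
{f/Mid/D/b} → row (1,-3) (1,-3) (-4,5) (-4,5)
{f/Mid/D/e} → row (-1,-1) (-1,-1) (-4,5) (-4,5)
{f/Hi/U/b, f/Hi/U/e, f/Hi/D/b, f/Hi/D/e} → row (-1,-4) (-1,-4) (-4,5) (-4,5)
{g/Lo/U/b, g/Lo/U/e, g/Lo/D/b, g/Lo/D/e, g/Mid/U/b, g/Mid/U/e, g/Mid/D/b, g/Mid/D/e, g/Hi/U/b, g/Hi/U/e, g/Hi/D/b, g/Hi/D/e} → row (4,-2) (-1,-1) (4,-2) (-1,-1)
That's 6 distinct rows out of 24 strategies.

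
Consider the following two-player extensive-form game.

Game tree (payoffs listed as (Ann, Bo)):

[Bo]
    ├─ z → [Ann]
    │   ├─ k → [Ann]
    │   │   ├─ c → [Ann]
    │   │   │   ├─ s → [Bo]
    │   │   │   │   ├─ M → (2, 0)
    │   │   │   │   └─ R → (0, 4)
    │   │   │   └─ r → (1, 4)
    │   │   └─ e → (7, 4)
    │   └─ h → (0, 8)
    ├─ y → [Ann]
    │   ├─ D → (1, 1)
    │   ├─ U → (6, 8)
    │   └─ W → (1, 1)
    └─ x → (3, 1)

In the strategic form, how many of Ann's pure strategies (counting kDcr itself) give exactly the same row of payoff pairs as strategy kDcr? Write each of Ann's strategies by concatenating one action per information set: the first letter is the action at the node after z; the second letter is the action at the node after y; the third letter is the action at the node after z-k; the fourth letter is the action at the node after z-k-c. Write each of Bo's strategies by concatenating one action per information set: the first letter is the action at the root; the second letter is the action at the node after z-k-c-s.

Row for kDcr (columns zM, zR, yM, yR, xM, xR): (1,4) (1,4) (1,1) (1,1) (3,1) (3,1).
Every one of Ann's information sets is on the play path for some reply by Bo when Ann follows kDcr.
Even so, kWcr happens to produce the same payoff in every column — so 2 strategies share this row.

2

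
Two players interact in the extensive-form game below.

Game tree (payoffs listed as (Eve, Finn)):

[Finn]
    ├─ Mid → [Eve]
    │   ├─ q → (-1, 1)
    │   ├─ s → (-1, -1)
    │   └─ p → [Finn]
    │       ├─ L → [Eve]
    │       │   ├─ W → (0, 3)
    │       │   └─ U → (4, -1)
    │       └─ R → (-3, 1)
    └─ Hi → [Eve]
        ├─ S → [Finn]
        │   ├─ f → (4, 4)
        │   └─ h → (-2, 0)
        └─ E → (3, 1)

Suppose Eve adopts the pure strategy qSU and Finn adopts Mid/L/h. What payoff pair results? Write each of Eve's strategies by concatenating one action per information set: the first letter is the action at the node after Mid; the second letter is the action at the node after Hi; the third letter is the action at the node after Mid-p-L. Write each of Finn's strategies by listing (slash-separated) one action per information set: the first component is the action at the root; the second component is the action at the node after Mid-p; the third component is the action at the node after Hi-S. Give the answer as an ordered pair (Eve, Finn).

Trace the play path from the root:
  Finn plays Mid
  Eve plays q at [Mid]
→ terminal payoff (-1, 1).
(Eve's choice at the node after Hi is never reached on this path, so it doesn't affect the outcome.)

(-1, 1)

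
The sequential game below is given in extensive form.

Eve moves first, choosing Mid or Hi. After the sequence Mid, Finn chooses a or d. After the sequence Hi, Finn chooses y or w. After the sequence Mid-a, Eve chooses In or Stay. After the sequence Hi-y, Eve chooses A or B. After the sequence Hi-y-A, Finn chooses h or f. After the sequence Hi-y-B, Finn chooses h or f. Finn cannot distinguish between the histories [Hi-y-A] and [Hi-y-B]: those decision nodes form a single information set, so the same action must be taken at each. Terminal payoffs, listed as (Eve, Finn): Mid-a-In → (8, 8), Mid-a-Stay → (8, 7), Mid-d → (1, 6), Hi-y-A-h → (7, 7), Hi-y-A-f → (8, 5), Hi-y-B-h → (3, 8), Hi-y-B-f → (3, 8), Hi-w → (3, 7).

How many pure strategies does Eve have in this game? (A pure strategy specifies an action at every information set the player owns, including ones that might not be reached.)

8

Eve owns the root with actions {Mid, Hi} — two choices.
Eve owns the node after Mid-a with actions {In, Stay} — two choices.
Eve owns the node after Hi-y with actions {A, B} — two choices.
A pure strategy fixes one action at each information set independently, so the count is the product 2 × 2 × 2 = 8.
(For reference, Finn has 8 pure strategies, giving a 8×8 normal-form matrix.)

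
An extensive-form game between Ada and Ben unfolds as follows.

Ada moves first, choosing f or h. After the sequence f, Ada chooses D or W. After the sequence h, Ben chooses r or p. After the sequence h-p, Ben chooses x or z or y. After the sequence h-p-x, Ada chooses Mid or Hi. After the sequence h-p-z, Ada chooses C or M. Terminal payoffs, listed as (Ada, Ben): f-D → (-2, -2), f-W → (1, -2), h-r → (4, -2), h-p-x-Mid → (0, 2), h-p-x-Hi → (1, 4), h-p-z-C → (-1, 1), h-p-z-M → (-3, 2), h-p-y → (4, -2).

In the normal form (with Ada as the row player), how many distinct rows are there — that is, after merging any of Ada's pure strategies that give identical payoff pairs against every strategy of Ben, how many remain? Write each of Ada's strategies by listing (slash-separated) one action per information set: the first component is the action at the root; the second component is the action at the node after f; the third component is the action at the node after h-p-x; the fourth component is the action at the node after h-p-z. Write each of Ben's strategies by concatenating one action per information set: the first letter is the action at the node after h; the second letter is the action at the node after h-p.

6

Ada has 16 pure strategies: f/D/Mid/C, f/D/Mid/M, f/D/Hi/C, f/D/Hi/M, f/W/Mid/C, f/W/Mid/M, f/W/Hi/C, f/W/Hi/M, h/D/Mid/C, h/D/Mid/M, h/D/Hi/C, h/D/Hi/M, h/W/Mid/C, h/W/Mid/M, h/W/Hi/C, h/W/Hi/M. Columns: rx, rz, ry, px, pz, py.
{f/D/Mid/C, f/D/Mid/M, f/D/Hi/C, f/D/Hi/M} → row (-2,-2) (-2,-2) (-2,-2) (-2,-2) (-2,-2) (-2,-2)
{f/W/Mid/C, f/W/Mid/M, f/W/Hi/C, f/W/Hi/M} → row (1,-2) (1,-2) (1,-2) (1,-2) (1,-2) (1,-2)
{h/D/Mid/C, h/W/Mid/C} → row (4,-2) (4,-2) (4,-2) (0,2) (-1,1) (4,-2)
{h/D/Mid/M, h/W/Mid/M} → row (4,-2) (4,-2) (4,-2) (0,2) (-3,2) (4,-2)
{h/D/Hi/C, h/W/Hi/C} → row (4,-2) (4,-2) (4,-2) (1,4) (-1,1) (4,-2)
{h/D/Hi/M, h/W/Hi/M} → row (4,-2) (4,-2) (4,-2) (1,4) (-3,2) (4,-2)
That's 6 distinct rows out of 16 strategies.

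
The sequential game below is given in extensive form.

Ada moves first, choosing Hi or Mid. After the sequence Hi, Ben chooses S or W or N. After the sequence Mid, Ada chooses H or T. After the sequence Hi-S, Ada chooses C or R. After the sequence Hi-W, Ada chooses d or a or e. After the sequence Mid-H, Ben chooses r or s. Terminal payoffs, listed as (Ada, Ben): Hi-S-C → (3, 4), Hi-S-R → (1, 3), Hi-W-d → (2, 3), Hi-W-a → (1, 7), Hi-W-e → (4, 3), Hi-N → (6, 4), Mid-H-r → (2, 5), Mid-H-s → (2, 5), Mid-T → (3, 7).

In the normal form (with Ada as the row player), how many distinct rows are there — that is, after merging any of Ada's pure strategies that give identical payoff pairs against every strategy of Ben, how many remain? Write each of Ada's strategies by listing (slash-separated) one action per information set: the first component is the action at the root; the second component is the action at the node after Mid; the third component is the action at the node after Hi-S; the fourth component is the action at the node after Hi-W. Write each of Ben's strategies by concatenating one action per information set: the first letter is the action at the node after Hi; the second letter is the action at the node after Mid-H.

8

Ada has 24 pure strategies: Hi/H/C/d, Hi/H/C/a, Hi/H/C/e, Hi/H/R/d, Hi/H/R/a, Hi/H/R/e, Hi/T/C/d, Hi/T/C/a, Hi/T/C/e, Hi/T/R/d, Hi/T/R/a, Hi/T/R/e, Mid/H/C/d, Mid/H/C/a, Mid/H/C/e, Mid/H/R/d, Mid/H/R/a, Mid/H/R/e, Mid/T/C/d, Mid/T/C/a, Mid/T/C/e, Mid/T/R/d, Mid/T/R/a, Mid/T/R/e. Columns: Sr, Ss, Wr, Ws, Nr, Ns.
{Hi/H/C/d, Hi/T/C/d} → row (3,4) (3,4) (2,3) (2,3) (6,4) (6,4)
{Hi/H/C/a, Hi/T/C/a} → row (3,4) (3,4) (1,7) (1,7) (6,4) (6,4)
{Hi/H/C/e, Hi/T/C/e} → row (3,4) (3,4) (4,3) (4,3) (6,4) (6,4)
{Hi/H/R/d, Hi/T/R/d} → row (1,3) (1,3) (2,3) (2,3) (6,4) (6,4)
{Hi/H/R/a, Hi/T/R/a} → row (1,3) (1,3) (1,7) (1,7) (6,4) (6,4)
{Hi/H/R/e, Hi/T/R/e} → row (1,3) (1,3) (4,3) (4,3) (6,4) (6,4)
{Mid/H/C/d, Mid/H/C/a, Mid/H/C/e, Mid/H/R/d, Mid/H/R/a, Mid/H/R/e} → row (2,5) (2,5) (2,5) (2,5) (2,5) (2,5)
{Mid/T/C/d, Mid/T/C/a, Mid/T/C/e, Mid/T/R/d, Mid/T/R/a, Mid/T/R/e} → row (3,7) (3,7) (3,7) (3,7) (3,7) (3,7)
That's 8 distinct rows out of 24 strategies.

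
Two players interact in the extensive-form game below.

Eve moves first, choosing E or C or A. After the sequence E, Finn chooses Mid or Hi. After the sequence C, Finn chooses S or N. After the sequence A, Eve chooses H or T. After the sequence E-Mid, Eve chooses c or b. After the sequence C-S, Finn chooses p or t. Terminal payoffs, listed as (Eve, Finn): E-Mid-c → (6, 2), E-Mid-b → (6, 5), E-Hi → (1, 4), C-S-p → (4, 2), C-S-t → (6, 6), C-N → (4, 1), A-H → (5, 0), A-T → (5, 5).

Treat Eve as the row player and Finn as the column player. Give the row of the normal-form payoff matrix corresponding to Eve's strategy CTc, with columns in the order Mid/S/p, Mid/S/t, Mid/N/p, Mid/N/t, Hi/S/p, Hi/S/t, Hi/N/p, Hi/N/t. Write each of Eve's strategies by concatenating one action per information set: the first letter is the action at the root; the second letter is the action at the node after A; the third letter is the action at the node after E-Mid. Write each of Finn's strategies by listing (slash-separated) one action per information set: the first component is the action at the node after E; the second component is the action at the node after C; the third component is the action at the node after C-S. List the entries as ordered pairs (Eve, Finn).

(4,2) (6,6) (4,1) (4,1) (4,2) (6,6) (4,1) (4,1)

vs Mid/S/p: Eve plays C → Finn plays S at [C] → Finn plays p at [C-S] → (4, 2)
vs Mid/S/t: Eve plays C → Finn plays S at [C] → Finn plays t at [C-S] → (6, 6)
vs Mid/N/p: Eve plays C → Finn plays N at [C] → (4, 1)
vs Mid/N/t: Eve plays C → Finn plays N at [C] → (4, 1)
vs Hi/S/p: Eve plays C → Finn plays S at [C] → Finn plays p at [C-S] → (4, 2)
vs Hi/S/t: Eve plays C → Finn plays S at [C] → Finn plays t at [C-S] → (6, 6)
vs Hi/N/p: Eve plays C → Finn plays N at [C] → (4, 1)
vs Hi/N/t: Eve plays C → Finn plays N at [C] → (4, 1)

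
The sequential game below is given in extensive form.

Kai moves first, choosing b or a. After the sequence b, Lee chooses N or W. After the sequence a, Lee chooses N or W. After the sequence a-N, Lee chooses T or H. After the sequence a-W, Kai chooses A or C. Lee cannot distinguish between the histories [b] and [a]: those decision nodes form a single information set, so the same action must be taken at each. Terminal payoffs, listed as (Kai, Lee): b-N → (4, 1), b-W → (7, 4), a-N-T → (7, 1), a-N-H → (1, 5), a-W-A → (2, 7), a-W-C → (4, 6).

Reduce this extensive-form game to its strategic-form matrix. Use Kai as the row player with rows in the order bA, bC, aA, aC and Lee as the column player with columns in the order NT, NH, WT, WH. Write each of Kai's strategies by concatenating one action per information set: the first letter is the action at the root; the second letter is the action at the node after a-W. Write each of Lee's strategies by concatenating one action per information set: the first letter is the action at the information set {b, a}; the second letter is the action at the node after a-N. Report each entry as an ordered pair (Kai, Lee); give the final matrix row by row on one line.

           NT       NH       WT       WH
  bA    (4,1)    (4,1)    (7,4)    (7,4)
  bC    (4,1)    (4,1)    (7,4)    (7,4)
  aA    (7,1)    (1,5)    (2,7)    (2,7)
  aC    (7,1)    (1,5)    (4,6)    (4,6)

bA: (4,1) (4,1) (7,4) (7,4) | bC: (4,1) (4,1) (7,4) (7,4) | aA: (7,1) (1,5) (2,7) (2,7) | aC: (7,1) (1,5) (4,6) (4,6)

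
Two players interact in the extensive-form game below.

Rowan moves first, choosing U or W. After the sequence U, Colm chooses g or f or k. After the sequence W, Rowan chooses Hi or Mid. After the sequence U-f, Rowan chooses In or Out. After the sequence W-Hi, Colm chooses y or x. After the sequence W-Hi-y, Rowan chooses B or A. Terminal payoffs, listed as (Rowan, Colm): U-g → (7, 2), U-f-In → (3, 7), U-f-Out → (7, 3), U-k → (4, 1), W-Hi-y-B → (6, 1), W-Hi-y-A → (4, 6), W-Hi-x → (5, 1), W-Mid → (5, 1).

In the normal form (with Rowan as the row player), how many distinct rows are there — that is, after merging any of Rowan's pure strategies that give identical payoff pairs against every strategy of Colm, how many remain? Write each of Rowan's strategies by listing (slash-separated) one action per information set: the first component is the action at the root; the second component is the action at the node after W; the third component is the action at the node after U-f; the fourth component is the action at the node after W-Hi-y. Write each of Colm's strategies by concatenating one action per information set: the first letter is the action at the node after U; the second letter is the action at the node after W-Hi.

5

Rowan has 16 pure strategies: U/Hi/In/B, U/Hi/In/A, U/Hi/Out/B, U/Hi/Out/A, U/Mid/In/B, U/Mid/In/A, U/Mid/Out/B, U/Mid/Out/A, W/Hi/In/B, W/Hi/In/A, W/Hi/Out/B, W/Hi/Out/A, W/Mid/In/B, W/Mid/In/A, W/Mid/Out/B, W/Mid/Out/A. Columns: gy, gx, fy, fx, ky, kx.
{U/Hi/In/B, U/Hi/In/A, U/Mid/In/B, U/Mid/In/A} → row (7,2) (7,2) (3,7) (3,7) (4,1) (4,1)
{U/Hi/Out/B, U/Hi/Out/A, U/Mid/Out/B, U/Mid/Out/A} → row (7,2) (7,2) (7,3) (7,3) (4,1) (4,1)
{W/Hi/In/B, W/Hi/Out/B} → row (6,1) (5,1) (6,1) (5,1) (6,1) (5,1)
{W/Hi/In/A, W/Hi/Out/A} → row (4,6) (5,1) (4,6) (5,1) (4,6) (5,1)
{W/Mid/In/B, W/Mid/In/A, W/Mid/Out/B, W/Mid/Out/A} → row (5,1) (5,1) (5,1) (5,1) (5,1) (5,1)
That's 5 distinct rows out of 16 strategies.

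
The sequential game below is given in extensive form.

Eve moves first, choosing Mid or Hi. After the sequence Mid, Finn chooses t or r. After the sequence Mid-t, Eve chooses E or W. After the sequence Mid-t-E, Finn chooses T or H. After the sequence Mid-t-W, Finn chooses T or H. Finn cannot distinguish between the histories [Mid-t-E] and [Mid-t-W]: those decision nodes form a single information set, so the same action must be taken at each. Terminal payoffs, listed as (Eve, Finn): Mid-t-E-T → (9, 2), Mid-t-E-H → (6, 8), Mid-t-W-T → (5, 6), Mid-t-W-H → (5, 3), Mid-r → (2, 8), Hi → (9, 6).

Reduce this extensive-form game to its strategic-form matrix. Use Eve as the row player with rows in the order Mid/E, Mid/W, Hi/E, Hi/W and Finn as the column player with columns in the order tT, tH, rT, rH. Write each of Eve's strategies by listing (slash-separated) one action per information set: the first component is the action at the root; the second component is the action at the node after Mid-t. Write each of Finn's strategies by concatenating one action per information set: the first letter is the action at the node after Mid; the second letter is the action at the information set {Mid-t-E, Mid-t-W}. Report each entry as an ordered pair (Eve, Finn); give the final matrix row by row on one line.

            tT       tH       rT       rH
Mid/E    (9,2)    (6,8)    (2,8)    (2,8)
Mid/W    (5,6)    (5,3)    (2,8)    (2,8)
 Hi/E    (9,6)    (9,6)    (9,6)    (9,6)
 Hi/W    (9,6)    (9,6)    (9,6)    (9,6)

Mid/E: (9,2) (6,8) (2,8) (2,8) | Mid/W: (5,6) (5,3) (2,8) (2,8) | Hi/E: (9,6) (9,6) (9,6) (9,6) | Hi/W: (9,6) (9,6) (9,6) (9,6)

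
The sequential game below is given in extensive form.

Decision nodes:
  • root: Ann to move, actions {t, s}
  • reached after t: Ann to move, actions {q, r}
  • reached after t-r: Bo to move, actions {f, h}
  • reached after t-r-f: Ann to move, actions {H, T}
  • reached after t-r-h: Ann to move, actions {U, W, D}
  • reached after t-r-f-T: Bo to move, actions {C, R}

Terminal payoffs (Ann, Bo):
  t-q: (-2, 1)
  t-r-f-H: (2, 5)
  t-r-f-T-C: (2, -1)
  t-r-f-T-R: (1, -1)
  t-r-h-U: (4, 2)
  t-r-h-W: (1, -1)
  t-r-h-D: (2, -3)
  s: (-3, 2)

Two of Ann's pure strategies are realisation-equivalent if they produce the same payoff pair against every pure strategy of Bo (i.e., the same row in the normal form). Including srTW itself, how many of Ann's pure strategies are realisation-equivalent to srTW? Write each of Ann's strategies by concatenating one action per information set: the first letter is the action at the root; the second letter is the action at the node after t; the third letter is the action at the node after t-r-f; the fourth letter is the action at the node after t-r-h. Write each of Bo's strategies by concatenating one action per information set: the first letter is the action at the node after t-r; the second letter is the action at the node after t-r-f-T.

12

Row for srTW (columns fC, fR, hC, hR): (-3,2) (-3,2) (-3,2) (-3,2).
Under srTW, Ann's choice at the node after t and at the node after t-r-f and at the node after t-r-h can never be reached regardless of what Bo does, so varying those choices leaves every outcome unchanged.
Holding the reachable choices fixed and varying the unreachable ones freely already gives 2 × 2 × 3 = 12 equivalent strategies.
No other strategy reproduces this row, so those 12 are the full class: sqHU, sqHW, sqHD, sqTU, sqTW, sqTD, srHU, srHW, srHD, srTU, srTW, srTD.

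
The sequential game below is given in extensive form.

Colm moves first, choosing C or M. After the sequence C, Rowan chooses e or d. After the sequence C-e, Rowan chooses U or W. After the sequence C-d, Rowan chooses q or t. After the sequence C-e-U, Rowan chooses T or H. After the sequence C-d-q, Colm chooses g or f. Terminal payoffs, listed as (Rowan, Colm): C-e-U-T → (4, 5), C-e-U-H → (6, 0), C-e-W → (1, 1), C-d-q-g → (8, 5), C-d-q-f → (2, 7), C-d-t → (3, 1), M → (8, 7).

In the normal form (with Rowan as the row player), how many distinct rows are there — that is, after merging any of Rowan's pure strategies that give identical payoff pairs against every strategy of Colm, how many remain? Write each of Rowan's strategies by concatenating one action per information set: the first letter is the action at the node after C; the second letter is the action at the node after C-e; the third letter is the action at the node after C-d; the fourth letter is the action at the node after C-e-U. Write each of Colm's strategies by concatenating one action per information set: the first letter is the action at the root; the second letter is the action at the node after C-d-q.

Rowan has 16 pure strategies: eUqT, eUqH, eUtT, eUtH, eWqT, eWqH, eWtT, eWtH, dUqT, dUqH, dUtT, dUtH, dWqT, dWqH, dWtT, dWtH. Columns: Cg, Cf, Mg, Mf.
{eUqT, eUtT} → row (4,5) (4,5) (8,7) (8,7)
{eUqH, eUtH} → row (6,0) (6,0) (8,7) (8,7)
{eWqT, eWqH, eWtT, eWtH} → row (1,1) (1,1) (8,7) (8,7)
{dUqT, dUqH, dWqT, dWqH} → row (8,5) (2,7) (8,7) (8,7)
{dUtT, dUtH, dWtT, dWtH} → row (3,1) (3,1) (8,7) (8,7)
That's 5 distinct rows out of 16 strategies.

5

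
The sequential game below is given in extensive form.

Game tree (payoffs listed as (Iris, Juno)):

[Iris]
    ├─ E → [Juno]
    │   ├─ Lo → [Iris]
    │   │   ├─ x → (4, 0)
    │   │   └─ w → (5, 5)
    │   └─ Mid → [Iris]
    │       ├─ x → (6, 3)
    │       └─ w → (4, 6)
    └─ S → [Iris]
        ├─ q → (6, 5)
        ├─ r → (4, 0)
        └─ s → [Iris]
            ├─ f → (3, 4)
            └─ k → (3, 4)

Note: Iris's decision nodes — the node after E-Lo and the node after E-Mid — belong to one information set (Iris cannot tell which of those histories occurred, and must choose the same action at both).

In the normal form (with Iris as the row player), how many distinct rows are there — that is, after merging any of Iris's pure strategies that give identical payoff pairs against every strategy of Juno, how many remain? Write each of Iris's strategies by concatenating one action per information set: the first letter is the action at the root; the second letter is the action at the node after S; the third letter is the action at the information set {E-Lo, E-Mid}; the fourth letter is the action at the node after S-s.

5

Iris has 24 pure strategies: Eqxf, Eqxk, Eqwf, Eqwk, Erxf, Erxk, Erwf, Erwk, Esxf, Esxk, Eswf, Eswk, Sqxf, Sqxk, Sqwf, Sqwk, Srxf, Srxk, Srwf, Srwk, Ssxf, Ssxk, Sswf, Sswk. Columns: Lo, Mid.
{Eqxf, Eqxk, Erxf, Erxk, Esxf, Esxk} → row (4,0) (6,3)
{Eqwf, Eqwk, Erwf, Erwk, Eswf, Eswk} → row (5,5) (4,6)
{Sqxf, Sqxk, Sqwf, Sqwk} → row (6,5) (6,5)
{Srxf, Srxk, Srwf, Srwk} → row (4,0) (4,0)
{Ssxf, Ssxk, Sswf, Sswk} → row (3,4) (3,4)
That's 5 distinct rows out of 24 strategies.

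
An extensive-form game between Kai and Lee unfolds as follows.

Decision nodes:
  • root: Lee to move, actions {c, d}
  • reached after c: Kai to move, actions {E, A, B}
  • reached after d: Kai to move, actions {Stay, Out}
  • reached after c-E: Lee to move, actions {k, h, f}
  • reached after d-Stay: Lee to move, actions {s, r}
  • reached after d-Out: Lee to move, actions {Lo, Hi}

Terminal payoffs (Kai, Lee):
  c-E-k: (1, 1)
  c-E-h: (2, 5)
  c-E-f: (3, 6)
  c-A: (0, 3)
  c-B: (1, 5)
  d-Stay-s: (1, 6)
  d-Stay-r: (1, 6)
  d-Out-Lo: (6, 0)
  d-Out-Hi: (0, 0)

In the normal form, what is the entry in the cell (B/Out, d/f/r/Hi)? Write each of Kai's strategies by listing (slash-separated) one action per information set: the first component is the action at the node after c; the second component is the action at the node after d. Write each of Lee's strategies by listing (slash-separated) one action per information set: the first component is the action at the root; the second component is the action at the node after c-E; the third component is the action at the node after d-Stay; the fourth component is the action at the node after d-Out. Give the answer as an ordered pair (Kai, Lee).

Trace the play path from the root:
  Lee plays d
  Kai plays Out at [d]
  Lee plays Hi at [d-Out]
→ terminal payoff (0, 0).
(Kai's choice at the node after c is never reached on this path, so it doesn't affect the outcome.)

(0, 0)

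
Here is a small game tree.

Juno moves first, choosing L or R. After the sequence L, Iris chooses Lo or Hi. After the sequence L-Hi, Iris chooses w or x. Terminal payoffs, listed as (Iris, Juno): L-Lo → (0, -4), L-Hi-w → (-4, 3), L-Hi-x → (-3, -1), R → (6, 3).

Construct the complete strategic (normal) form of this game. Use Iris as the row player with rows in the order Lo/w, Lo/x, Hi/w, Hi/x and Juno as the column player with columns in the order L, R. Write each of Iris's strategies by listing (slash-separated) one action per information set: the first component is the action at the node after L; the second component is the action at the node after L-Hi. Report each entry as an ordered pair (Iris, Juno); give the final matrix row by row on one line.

            L        R
Lo/w   (0,-4)    (6,3)
Lo/x   (0,-4)    (6,3)
Hi/w   (-4,3)    (6,3)
Hi/x  (-3,-1)    (6,3)

Lo/w: (0,-4) (6,3) | Lo/x: (0,-4) (6,3) | Hi/w: (-4,3) (6,3) | Hi/x: (-3,-1) (6,3)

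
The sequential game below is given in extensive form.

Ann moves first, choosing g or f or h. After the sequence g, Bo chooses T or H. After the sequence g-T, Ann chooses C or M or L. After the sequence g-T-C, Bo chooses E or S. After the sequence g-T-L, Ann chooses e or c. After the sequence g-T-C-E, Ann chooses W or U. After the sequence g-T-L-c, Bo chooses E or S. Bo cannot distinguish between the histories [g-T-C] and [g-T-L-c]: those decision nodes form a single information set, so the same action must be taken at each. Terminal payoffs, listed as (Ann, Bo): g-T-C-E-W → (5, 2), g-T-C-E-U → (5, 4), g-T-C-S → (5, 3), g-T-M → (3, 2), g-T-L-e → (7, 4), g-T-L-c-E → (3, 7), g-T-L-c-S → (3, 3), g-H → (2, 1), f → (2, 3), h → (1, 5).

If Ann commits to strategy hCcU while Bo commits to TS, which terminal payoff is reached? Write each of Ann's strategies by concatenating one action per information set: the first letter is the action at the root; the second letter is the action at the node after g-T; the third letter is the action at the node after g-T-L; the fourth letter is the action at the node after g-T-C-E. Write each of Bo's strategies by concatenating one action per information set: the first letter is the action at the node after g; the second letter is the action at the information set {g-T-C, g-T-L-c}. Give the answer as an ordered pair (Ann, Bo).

Trace the play path from the root:
  Ann plays h
→ terminal payoff (1, 5).
(Ann's choice at the node after g-T is never reached on this path, so it doesn't affect the outcome.)

(1, 5)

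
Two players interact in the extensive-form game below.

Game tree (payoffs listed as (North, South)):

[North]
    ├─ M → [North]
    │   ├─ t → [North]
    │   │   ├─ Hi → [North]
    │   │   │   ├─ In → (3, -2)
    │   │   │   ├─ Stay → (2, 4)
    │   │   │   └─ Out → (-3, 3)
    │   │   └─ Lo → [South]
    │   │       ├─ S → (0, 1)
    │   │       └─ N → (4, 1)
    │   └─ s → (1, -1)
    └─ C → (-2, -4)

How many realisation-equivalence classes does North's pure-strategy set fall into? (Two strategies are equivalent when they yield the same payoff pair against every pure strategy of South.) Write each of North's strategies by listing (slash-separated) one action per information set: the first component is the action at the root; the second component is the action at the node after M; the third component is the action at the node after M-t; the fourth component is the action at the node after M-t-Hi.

North has 24 pure strategies: M/t/Hi/In, M/t/Hi/Stay, M/t/Hi/Out, M/t/Lo/In, M/t/Lo/Stay, M/t/Lo/Out, M/s/Hi/In, M/s/Hi/Stay, M/s/Hi/Out, M/s/Lo/In, M/s/Lo/Stay, M/s/Lo/Out, C/t/Hi/In, C/t/Hi/Stay, C/t/Hi/Out, C/t/Lo/In, C/t/Lo/Stay, C/t/Lo/Out, C/s/Hi/In, C/s/Hi/Stay, C/s/Hi/Out, C/s/Lo/In, C/s/Lo/Stay, C/s/Lo/Out. Columns: S, N.
{M/t/Hi/In} → row (3,-2) (3,-2)
{M/t/Hi/Stay} → row (2,4) (2,4)
{M/t/Hi/Out} → row (-3,3) (-3,3)
{M/t/Lo/In, M/t/Lo/Stay, M/t/Lo/Out} → row (0,1) (4,1)
{M/s/Hi/In, M/s/Hi/Stay, M/s/Hi/Out, M/s/Lo/In, M/s/Lo/Stay, M/s/Lo/Out} → row (1,-1) (1,-1)
{C/t/Hi/In, C/t/Hi/Stay, C/t/Hi/Out, C/t/Lo/In, C/t/Lo/Stay, C/t/Lo/Out, C/s/Hi/In, C/s/Hi/Stay, C/s/Hi/Out, C/s/Lo/In, C/s/Lo/Stay, C/s/Lo/Out} → row (-2,-4) (-2,-4)
That's 6 distinct rows out of 24 strategies.

6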